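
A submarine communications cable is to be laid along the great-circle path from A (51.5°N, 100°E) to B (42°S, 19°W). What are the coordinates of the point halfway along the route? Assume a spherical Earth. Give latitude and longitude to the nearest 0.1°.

≈ (9.2°N, 32.0°E)

From cos δ = sin φ₁ sin φ₂ + cos φ₁ cos φ₂ cos Δλ, the central angle is δ ≈ 2.416 rad (138.4°).
Interpolate at f = 1/2 with slerp weights a = sin((1−f)δ)/sin δ ≈ 1.408, b = sin(fδ)/sin δ ≈ 1.408.
p = a·p₁ + b·p₂ ≈ (0.837, 0.523, 0.160); φ = arcsin(p_z) ≈ 9.20°, λ = atan2(p_y, p_x) ≈ 31.97°.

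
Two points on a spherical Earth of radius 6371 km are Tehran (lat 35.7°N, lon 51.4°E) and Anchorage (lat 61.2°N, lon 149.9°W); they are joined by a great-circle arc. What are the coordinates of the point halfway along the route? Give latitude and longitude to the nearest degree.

≈ lat 75°N, lon 77°E

From cos δ = sin φ₁ sin φ₂ + cos φ₁ cos φ₂ cos Δλ, the central angle is δ ≈ 1.423 rad (81.6°).
Interpolate at f = 1/2 with slerp weights a = sin((1−f)δ)/sin δ ≈ 0.660, b = sin(fδ)/sin δ ≈ 0.660.
p = a·p₁ + b·p₂ ≈ (0.059, 0.260, 0.964); φ = arcsin(p_z) ≈ 74.56°, λ = atan2(p_y, p_x) ≈ 77.12°.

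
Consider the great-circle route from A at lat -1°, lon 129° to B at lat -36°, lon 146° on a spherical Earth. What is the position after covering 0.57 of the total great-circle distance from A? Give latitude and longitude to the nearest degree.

Write both endpoints as unit vectors p₁, p₂ with components (cos φ cos λ, cos φ sin λ, sin φ).
The central angle between the endpoints is δ = arccos(p₁·p₂) ≈ 0.670 rad (38.4°).
Interpolate at f = 0.57 with slerp weights a = sin((1−f)δ)/sin δ ≈ 0.458, b = sin(fδ)/sin δ ≈ 0.600.
p = a·p₁ + b·p₂ ≈ (-0.690, 0.627, -0.361); φ = arcsin(p_z) ≈ -21.15°, λ = atan2(p_y, p_x) ≈ 137.75°.

≈ lat -21°, lon 138°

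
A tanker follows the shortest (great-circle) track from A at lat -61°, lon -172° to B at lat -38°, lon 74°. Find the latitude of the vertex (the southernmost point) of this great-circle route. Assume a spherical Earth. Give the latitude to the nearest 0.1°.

≈ -67.8°

The great circle lies in the plane with unit normal n̂ = (p₁ × p₂)/|p₁ × p₂|.
Here n̂_z ≈ -0.378; the vertex latitude is φ_max = arccos|n̂_z| ≈ 67.8°.
Check via Clairaut: cos φ_max = |cos φ₁| · sin C = cos(61.0°)·sin(128.8°) ≈ 0.378, again giving ≈ 67.8°.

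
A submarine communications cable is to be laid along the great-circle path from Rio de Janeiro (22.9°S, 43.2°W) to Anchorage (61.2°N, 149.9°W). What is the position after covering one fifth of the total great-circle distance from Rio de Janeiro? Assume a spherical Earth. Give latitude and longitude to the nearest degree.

The haversine formula gives a central angle δ ≈ 2.058 rad (117.9°) between the endpoints.
Interpolate at f = 1/5 with slerp weights a = sin((1−f)δ)/sin δ ≈ 1.129, b = sin(fδ)/sin δ ≈ 0.453.
p = a·p₁ + b·p₂ ≈ (0.569, -0.821, -0.042); φ = arcsin(p_z) ≈ -2.42°, λ = atan2(p_y, p_x) ≈ -55.27°.

≈ 2°S, 55°W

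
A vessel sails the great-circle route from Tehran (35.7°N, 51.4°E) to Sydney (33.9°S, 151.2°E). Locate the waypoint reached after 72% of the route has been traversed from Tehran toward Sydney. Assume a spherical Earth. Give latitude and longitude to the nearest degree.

Convert each endpoint to a unit vector on the sphere (x = cos φ cos λ, y = cos φ sin λ, z = sin φ).
The central angle between the endpoints is δ = arccos(p₁·p₂) ≈ 2.027 rad (116.1°).
Interpolate at f = 0.72 with slerp weights a = sin((1−f)δ)/sin δ ≈ 0.599, b = sin(fδ)/sin δ ≈ 1.107.
p = a·p₁ + b·p₂ ≈ (-0.502, 0.822, -0.268); φ = arcsin(p_z) ≈ -15.54°, λ = atan2(p_y, p_x) ≈ 121.38°.

≈ (16°S, 121°E)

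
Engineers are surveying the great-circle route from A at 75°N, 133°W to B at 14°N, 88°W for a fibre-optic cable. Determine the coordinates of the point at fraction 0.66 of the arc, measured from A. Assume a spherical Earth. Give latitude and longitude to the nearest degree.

The haversine formula gives a central angle δ ≈ 1.147 rad (65.7°) between the endpoints.
Interpolate at f = 0.66 with slerp weights a = sin((1−f)δ)/sin δ ≈ 0.417, b = sin(fδ)/sin δ ≈ 0.753.
p = a·p₁ + b·p₂ ≈ (-0.048, -0.810, 0.585); φ = arcsin(p_z) ≈ 35.81°, λ = atan2(p_y, p_x) ≈ -93.40°.

≈ 36°N, 93°W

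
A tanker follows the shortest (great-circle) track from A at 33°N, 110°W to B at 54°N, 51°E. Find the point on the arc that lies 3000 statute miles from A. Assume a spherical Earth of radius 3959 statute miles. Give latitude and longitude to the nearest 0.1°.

Write both endpoints as unit vectors p₁, p₂ with components (cos φ cos λ, cos φ sin λ, sin φ).
The central angle between the endpoints is δ = arccos(p₁·p₂) ≈ 1.596 rad (91.5°). The total great-circle distance is δ·R ≈ 1.596 × 3959 ≈ 6320 mi, so the target fraction is f = 3000/6320 ≈ 0.475.
Interpolate at f ≈ 0.475 with slerp weights a = sin((1−f)δ)/sin δ ≈ 0.744, b = sin(fδ)/sin δ ≈ 0.688.
p = a·p₁ + b·p₂ ≈ (0.041, -0.272, 0.961); φ = arcsin(p_z) ≈ 74.02°, λ = atan2(p_y, p_x) ≈ -81.45°.

≈ 74.0°N, 81.4°W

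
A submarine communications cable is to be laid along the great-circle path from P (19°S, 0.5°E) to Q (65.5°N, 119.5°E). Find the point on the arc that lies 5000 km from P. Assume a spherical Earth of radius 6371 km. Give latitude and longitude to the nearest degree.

≈ (22°N, 19°E)

Convert each endpoint to a unit vector on the sphere (x = cos φ cos λ, y = cos φ sin λ, z = sin φ).
The central angle between the endpoints is δ = arccos(p₁·p₂) ≈ 2.079 rad (119.1°). The total great-circle distance is δ·R ≈ 2.079 × 6371 ≈ 13243 km, so the target fraction is f = 5000/13243 ≈ 0.378.
Interpolate at f ≈ 0.378 with slerp weights a = sin((1−f)δ)/sin δ ≈ 1.101, b = sin(fδ)/sin δ ≈ 0.809.
p = a·p₁ + b·p₂ ≈ (0.876, 0.301, 0.378); φ = arcsin(p_z) ≈ 22.18°, λ = atan2(p_y, p_x) ≈ 18.97°.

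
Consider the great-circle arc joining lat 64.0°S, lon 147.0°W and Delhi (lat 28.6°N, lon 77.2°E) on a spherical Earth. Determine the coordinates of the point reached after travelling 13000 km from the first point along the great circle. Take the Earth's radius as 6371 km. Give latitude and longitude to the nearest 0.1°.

Write both endpoints as unit vectors p₁, p₂ with components (cos φ cos λ, cos φ sin λ, sin φ).
The central angle between the endpoints is δ = arccos(p₁·p₂) ≈ 2.355 rad (134.9°). The total great-circle distance is δ·R ≈ 2.355 × 6371 ≈ 15003 km, so the target fraction is f = 13000/15003 ≈ 0.866.
Interpolate at f ≈ 0.866 with slerp weights a = sin((1−f)δ)/sin δ ≈ 0.437, b = sin(fδ)/sin δ ≈ 1.259.
p = a·p₁ + b·p₂ ≈ (0.084, 0.974, 0.210); φ = arcsin(p_z) ≈ 12.14°, λ = atan2(p_y, p_x) ≈ 85.05°.

≈ lat 12.1°N, lon 85.0°E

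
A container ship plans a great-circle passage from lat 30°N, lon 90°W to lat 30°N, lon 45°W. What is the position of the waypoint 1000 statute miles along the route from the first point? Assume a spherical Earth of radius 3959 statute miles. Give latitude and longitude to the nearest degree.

≈ lat 32°N, lon 73°W

Write both endpoints as unit vectors p₁, p₂ with components (cos φ cos λ, cos φ sin λ, sin φ).
The central angle between the endpoints is δ = arccos(p₁·p₂) ≈ 0.676 rad (38.7°). The total great-circle distance is δ·R ≈ 0.676 × 3959 ≈ 2675 mi, so the target fraction is f = 1000/2675 ≈ 0.374.
Interpolate at f ≈ 0.374 with slerp weights a = sin((1−f)δ)/sin δ ≈ 0.656, b = sin(fδ)/sin δ ≈ 0.400.
p = a·p₁ + b·p₂ ≈ (0.245, -0.813, 0.528); φ = arcsin(p_z) ≈ 31.87°, λ = atan2(p_y, p_x) ≈ -73.25°.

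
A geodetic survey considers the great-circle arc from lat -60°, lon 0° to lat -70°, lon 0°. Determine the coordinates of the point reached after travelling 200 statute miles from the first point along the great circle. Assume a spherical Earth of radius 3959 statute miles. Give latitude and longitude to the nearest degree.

≈ lat -63°, lon 0°

From cos δ = sin φ₁ sin φ₂ + cos φ₁ cos φ₂ cos Δλ, the central angle is δ ≈ 0.175 rad (10.0°). The total great-circle distance is δ·R ≈ 0.175 × 3959 ≈ 691 mi, so the target fraction is f = 200/691 ≈ 0.289.
Interpolate at f ≈ 0.289 with slerp weights a = sin((1−f)δ)/sin δ ≈ 0.712, b = sin(fδ)/sin δ ≈ 0.291.
p = a·p₁ + b·p₂ ≈ (0.456, 0.000, -0.890); φ = arcsin(p_z) ≈ -62.89°, λ = atan2(p_y, p_x) ≈ 0.00°.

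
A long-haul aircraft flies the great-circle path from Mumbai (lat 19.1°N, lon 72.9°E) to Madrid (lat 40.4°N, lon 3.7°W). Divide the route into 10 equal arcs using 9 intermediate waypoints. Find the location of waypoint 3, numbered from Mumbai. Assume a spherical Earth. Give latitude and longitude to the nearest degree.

Write both endpoints as unit vectors p₁, p₂ with components (cos φ cos λ, cos φ sin λ, sin φ).
The central angle between the endpoints is δ = arccos(p₁·p₂) ≈ 1.182 rad (67.7°).
Interpolate at f = 3/10 with slerp weights a = sin((1−f)δ)/sin δ ≈ 0.796, b = sin(fδ)/sin δ ≈ 0.375.
p = a·p₁ + b·p₂ ≈ (0.506, 0.700, 0.504); φ = arcsin(p_z) ≈ 30.23°, λ = atan2(p_y, p_x) ≈ 54.13°.

≈ lat 30°N, lon 54°E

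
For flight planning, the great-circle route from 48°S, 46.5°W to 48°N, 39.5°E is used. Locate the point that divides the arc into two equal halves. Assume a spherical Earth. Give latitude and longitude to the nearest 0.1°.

≈ 0.0°N, 3.5°W

From cos δ = sin φ₁ sin φ₂ + cos φ₁ cos φ₂ cos Δλ, the central angle is δ ≈ 2.119 rad (121.4°).
Interpolate at f = 1/2 with slerp weights a = sin((1−f)δ)/sin δ ≈ 1.022, b = sin(fδ)/sin δ ≈ 1.022.
p = a·p₁ + b·p₂ ≈ (0.998, -0.061, 0.000); φ = arcsin(p_z) ≈ 0.00°, λ = atan2(p_y, p_x) ≈ -3.50°.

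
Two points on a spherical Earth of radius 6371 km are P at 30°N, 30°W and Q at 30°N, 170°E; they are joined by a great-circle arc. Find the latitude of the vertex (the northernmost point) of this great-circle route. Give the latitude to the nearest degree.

The great circle lies in the plane with unit normal n̂ = (p₁ × p₂)/|p₁ × p₂|.
Here n̂_z ≈ -0.288; the vertex latitude is φ_max = arccos|n̂_z| ≈ 73.3°.
Check via Clairaut: cos φ_max = |cos φ₁| · sin C = cos(30.0°)·sin(19.4°) ≈ 0.288, again giving ≈ 73.3°.

≈ 73°N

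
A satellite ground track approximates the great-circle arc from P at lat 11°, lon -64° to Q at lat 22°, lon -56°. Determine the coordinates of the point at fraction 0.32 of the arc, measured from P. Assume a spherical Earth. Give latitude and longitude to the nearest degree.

≈ lat 15°, lon -62°

Write both endpoints as unit vectors p₁, p₂ with components (cos φ cos λ, cos φ sin λ, sin φ).
The central angle between the endpoints is δ = arccos(p₁·p₂) ≈ 0.234 rad (13.4°).
Interpolate at f = 0.32 with slerp weights a = sin((1−f)δ)/sin δ ≈ 0.683, b = sin(fδ)/sin δ ≈ 0.323.
p = a·p₁ + b·p₂ ≈ (0.461, -0.851, 0.251); φ = arcsin(p_z) ≈ 14.55°, λ = atan2(p_y, p_x) ≈ -61.53°.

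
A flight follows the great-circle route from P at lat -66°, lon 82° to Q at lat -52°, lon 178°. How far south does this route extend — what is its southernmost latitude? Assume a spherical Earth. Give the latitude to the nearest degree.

≈ -70°

The great circle lies in the plane with unit normal n̂ = (p₁ × p₂)/|p₁ × p₂|.
Here n̂_z ≈ +0.346; the vertex latitude is φ_max = arccos|n̂_z| ≈ 69.8°.
Check via Clairaut: cos φ_max = |cos φ₁| · sin C = cos(66.0°)·sin(121.8°) ≈ 0.346, again giving ≈ 69.8°.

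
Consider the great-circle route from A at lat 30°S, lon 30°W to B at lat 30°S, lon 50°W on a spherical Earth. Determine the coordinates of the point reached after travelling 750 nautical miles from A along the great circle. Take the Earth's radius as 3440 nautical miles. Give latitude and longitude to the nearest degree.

From cos δ = sin φ₁ sin φ₂ + cos φ₁ cos φ₂ cos Δλ, the central angle is δ ≈ 0.302 rad (17.3°). The total great-circle distance is δ·R ≈ 0.302 × 3440 ≈ 1039 nmi, so the target fraction is f = 750/1039 ≈ 0.722.
Interpolate at f ≈ 0.722 with slerp weights a = sin((1−f)δ)/sin δ ≈ 0.282, b = sin(fδ)/sin δ ≈ 0.727.
p = a·p₁ + b·p₂ ≈ (0.616, -0.605, -0.505); φ = arcsin(p_z) ≈ -30.31°, λ = atan2(p_y, p_x) ≈ -44.45°.

≈ lat 30°S, lon 44°W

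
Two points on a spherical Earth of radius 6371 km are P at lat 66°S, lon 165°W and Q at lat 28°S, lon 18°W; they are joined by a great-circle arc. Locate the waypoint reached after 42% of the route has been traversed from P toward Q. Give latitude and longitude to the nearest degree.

≈ lat 72°S, lon 51°W

Write both endpoints as unit vectors p₁, p₂ with components (cos φ cos λ, cos φ sin λ, sin φ).
The central angle between the endpoints is δ = arccos(p₁·p₂) ≈ 1.443 rad (82.7°).
Interpolate at f = 0.42 with slerp weights a = sin((1−f)δ)/sin δ ≈ 0.749, b = sin(fδ)/sin δ ≈ 0.574.
p = a·p₁ + b·p₂ ≈ (0.188, -0.235, -0.954); φ = arcsin(p_z) ≈ -72.46°, λ = atan2(p_y, p_x) ≈ -51.38°.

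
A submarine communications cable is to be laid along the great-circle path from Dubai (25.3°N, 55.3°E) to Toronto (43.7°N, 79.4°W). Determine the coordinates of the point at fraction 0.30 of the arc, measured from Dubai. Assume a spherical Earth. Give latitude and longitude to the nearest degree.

Write both endpoints as unit vectors p₁, p₂ with components (cos φ cos λ, cos φ sin λ, sin φ).
The central angle between the endpoints is δ = arccos(p₁·p₂) ≈ 1.736 rad (99.5°).
Interpolate at f = 0.30 with slerp weights a = sin((1−f)δ)/sin δ ≈ 0.950, b = sin(fδ)/sin δ ≈ 0.504.
p = a·p₁ + b·p₂ ≈ (0.556, 0.348, 0.755); φ = arcsin(p_z) ≈ 49.00°, λ = atan2(p_y, p_x) ≈ 32.03°.

≈ (49°N, 32°E)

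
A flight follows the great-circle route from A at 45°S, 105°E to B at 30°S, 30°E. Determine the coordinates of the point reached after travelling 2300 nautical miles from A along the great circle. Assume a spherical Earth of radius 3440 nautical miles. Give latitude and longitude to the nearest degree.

≈ 41°S, 52°E

Convert each endpoint to a unit vector on the sphere (x = cos φ cos λ, y = cos φ sin λ, z = sin φ).
The central angle between the endpoints is δ = arccos(p₁·p₂) ≈ 1.033 rad (59.2°). The total great-circle distance is δ·R ≈ 1.033 × 3440 ≈ 3554 nmi, so the target fraction is f = 2300/3554 ≈ 0.647.
Interpolate at f ≈ 0.647 with slerp weights a = sin((1−f)δ)/sin δ ≈ 0.415, b = sin(fδ)/sin δ ≈ 0.722.
p = a·p₁ + b·p₂ ≈ (0.465, 0.596, -0.654); φ = arcsin(p_z) ≈ -40.87°, λ = atan2(p_y, p_x) ≈ 52.02°.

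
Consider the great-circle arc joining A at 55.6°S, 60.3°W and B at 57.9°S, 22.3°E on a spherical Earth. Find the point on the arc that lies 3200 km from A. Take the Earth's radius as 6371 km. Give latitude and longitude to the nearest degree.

≈ 63°S, 4°W

Convert each endpoint to a unit vector on the sphere (x = cos φ cos λ, y = cos φ sin λ, z = sin φ).
The central angle between the endpoints is δ = arccos(p₁·p₂) ≈ 0.741 rad (42.5°). The total great-circle distance is δ·R ≈ 0.741 × 6371 ≈ 4722 km, so the target fraction is f = 3200/4722 ≈ 0.678.
Interpolate at f ≈ 0.678 with slerp weights a = sin((1−f)δ)/sin δ ≈ 0.351, b = sin(fδ)/sin δ ≈ 0.713.
p = a·p₁ + b·p₂ ≈ (0.449, -0.028, -0.893); φ = arcsin(p_z) ≈ -63.28°, λ = atan2(p_y, p_x) ≈ -3.60°.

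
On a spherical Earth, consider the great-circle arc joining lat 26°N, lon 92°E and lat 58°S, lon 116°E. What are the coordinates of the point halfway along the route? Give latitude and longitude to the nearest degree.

Write both endpoints as unit vectors p₁, p₂ with components (cos φ cos λ, cos φ sin λ, sin φ).
The central angle between the endpoints is δ = arccos(p₁·p₂) ≈ 1.507 rad (86.4°).
Interpolate at f = 1/2 with slerp weights a = sin((1−f)δ)/sin δ ≈ 0.686, b = sin(fδ)/sin δ ≈ 0.686.
p = a·p₁ + b·p₂ ≈ (-0.181, 0.943, -0.281); φ = arcsin(p_z) ≈ -16.32°, λ = atan2(p_y, p_x) ≈ 100.86°.

≈ lat 16°S, lon 101°E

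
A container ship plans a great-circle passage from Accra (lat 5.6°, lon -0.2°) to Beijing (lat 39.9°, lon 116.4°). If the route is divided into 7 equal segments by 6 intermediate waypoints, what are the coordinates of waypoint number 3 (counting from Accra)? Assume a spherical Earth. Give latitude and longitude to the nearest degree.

Convert each endpoint to a unit vector on the sphere (x = cos φ cos λ, y = cos φ sin λ, z = sin φ).
The central angle between the endpoints is δ = arccos(p₁·p₂) ≈ 1.854 rad (106.2°).
Interpolate at f = 3/7 with slerp weights a = sin((1−f)δ)/sin δ ≈ 0.908, b = sin(fδ)/sin δ ≈ 0.743.
p = a·p₁ + b·p₂ ≈ (0.650, 0.507, 0.565); φ = arcsin(p_z) ≈ 34.42°, λ = atan2(p_y, p_x) ≈ 37.96°.

≈ lat 34°, lon 38°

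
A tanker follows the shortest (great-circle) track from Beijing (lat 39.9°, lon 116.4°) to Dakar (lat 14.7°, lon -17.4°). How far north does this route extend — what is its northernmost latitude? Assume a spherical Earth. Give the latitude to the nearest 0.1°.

The great circle lies in the plane with unit normal n̂ = (p₁ × p₂)/|p₁ × p₂|.
Here n̂_z ≈ -0.572; the vertex latitude is φ_max = arccos|n̂_z| ≈ 55.1°.

≈ 55.1°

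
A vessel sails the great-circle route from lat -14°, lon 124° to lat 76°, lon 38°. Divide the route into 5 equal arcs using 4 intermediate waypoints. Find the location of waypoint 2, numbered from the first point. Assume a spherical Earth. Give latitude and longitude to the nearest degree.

Convert each endpoint to a unit vector on the sphere (x = cos φ cos λ, y = cos φ sin λ, z = sin φ).
The central angle between the endpoints is δ = arccos(p₁·p₂) ≈ 1.791 rad (102.6°).
Interpolate at f = 2/5 with slerp weights a = sin((1−f)δ)/sin δ ≈ 0.901, b = sin(fδ)/sin δ ≈ 0.673.
p = a·p₁ + b·p₂ ≈ (-0.361, 0.825, 0.435); φ = arcsin(p_z) ≈ 25.78°, λ = atan2(p_y, p_x) ≈ 113.61°.

≈ lat 26°, lon 114°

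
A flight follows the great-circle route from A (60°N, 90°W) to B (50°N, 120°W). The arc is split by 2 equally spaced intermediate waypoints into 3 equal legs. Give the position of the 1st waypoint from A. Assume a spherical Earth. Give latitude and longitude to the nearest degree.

≈ (58°N, 102°W)

From cos δ = sin φ₁ sin φ₂ + cos φ₁ cos φ₂ cos Δλ, the central angle is δ ≈ 0.343 rad (19.7°).
Interpolate at f = 1/3 with slerp weights a = sin((1−f)δ)/sin δ ≈ 0.674, b = sin(fδ)/sin δ ≈ 0.339.
p = a·p₁ + b·p₂ ≈ (-0.109, -0.526, 0.844); φ = arcsin(p_z) ≈ 57.52°, λ = atan2(p_y, p_x) ≈ -101.71°.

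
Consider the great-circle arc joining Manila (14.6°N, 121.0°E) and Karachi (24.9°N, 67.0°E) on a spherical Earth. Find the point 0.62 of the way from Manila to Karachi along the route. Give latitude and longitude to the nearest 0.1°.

≈ (23.1°N, 88.4°E)

Write both endpoints as unit vectors p₁, p₂ with components (cos φ cos λ, cos φ sin λ, sin φ).
The central angle between the endpoints is δ = arccos(p₁·p₂) ≈ 0.899 rad (51.5°).
Interpolate at f = 0.62 with slerp weights a = sin((1−f)δ)/sin δ ≈ 0.428, b = sin(fδ)/sin δ ≈ 0.676.
p = a·p₁ + b·p₂ ≈ (0.026, 0.919, 0.392); φ = arcsin(p_z) ≈ 23.11°, λ = atan2(p_y, p_x) ≈ 88.37°.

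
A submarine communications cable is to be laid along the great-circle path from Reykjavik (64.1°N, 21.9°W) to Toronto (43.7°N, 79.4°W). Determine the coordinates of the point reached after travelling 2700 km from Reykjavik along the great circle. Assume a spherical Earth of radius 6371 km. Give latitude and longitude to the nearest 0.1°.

≈ 53.7°N, 65.7°W

Write both endpoints as unit vectors p₁, p₂ with components (cos φ cos λ, cos φ sin λ, sin φ).
The central angle between the endpoints is δ = arccos(p₁·p₂) ≈ 0.658 rad (37.7°). The total great-circle distance is δ·R ≈ 0.658 × 6371 ≈ 4193 km, so the target fraction is f = 2700/4193 ≈ 0.644.
Interpolate at f ≈ 0.644 with slerp weights a = sin((1−f)δ)/sin δ ≈ 0.380, b = sin(fδ)/sin δ ≈ 0.672.
p = a·p₁ + b·p₂ ≈ (0.243, -0.540, 0.806); φ = arcsin(p_z) ≈ 53.71°, λ = atan2(p_y, p_x) ≈ -65.74°.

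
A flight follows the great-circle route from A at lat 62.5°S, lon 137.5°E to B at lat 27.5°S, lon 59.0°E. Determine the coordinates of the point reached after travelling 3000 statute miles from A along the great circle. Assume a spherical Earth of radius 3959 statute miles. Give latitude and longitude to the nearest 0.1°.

≈ lat 41.7°S, lon 70.8°E

Write both endpoints as unit vectors p₁, p₂ with components (cos φ cos λ, cos φ sin λ, sin φ).
The central angle between the endpoints is δ = arccos(p₁·p₂) ≈ 1.057 rad (60.6°). The total great-circle distance is δ·R ≈ 1.057 × 3959 ≈ 4186 mi, so the target fraction is f = 3000/4186 ≈ 0.717.
Interpolate at f ≈ 0.717 with slerp weights a = sin((1−f)δ)/sin δ ≈ 0.339, b = sin(fδ)/sin δ ≈ 0.789.
p = a·p₁ + b·p₂ ≈ (0.245, 0.706, -0.665); φ = arcsin(p_z) ≈ -41.67°, λ = atan2(p_y, p_x) ≈ 70.84°.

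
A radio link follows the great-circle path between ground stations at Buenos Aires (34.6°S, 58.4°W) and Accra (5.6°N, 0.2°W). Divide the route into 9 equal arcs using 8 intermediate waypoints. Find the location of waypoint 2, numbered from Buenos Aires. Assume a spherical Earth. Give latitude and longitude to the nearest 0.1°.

Write both endpoints as unit vectors p₁, p₂ with components (cos φ cos λ, cos φ sin λ, sin φ).
The central angle between the endpoints is δ = arccos(p₁·p₂) ≈ 1.185 rad (67.9°).
Interpolate at f = 2/9 with slerp weights a = sin((1−f)δ)/sin δ ≈ 0.860, b = sin(fδ)/sin δ ≈ 0.281.
p = a·p₁ + b·p₂ ≈ (0.650, -0.604, -0.461); φ = arcsin(p_z) ≈ -27.44°, λ = atan2(p_y, p_x) ≈ -42.87°.

≈ (27.4°S, 42.9°W)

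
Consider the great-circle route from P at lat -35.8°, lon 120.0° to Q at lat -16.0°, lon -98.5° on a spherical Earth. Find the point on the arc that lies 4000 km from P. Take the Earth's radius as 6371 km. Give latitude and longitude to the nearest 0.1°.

≈ lat -55.8°, lon 164.4°

Write both endpoints as unit vectors p₁, p₂ with components (cos φ cos λ, cos φ sin λ, sin φ).
The central angle between the endpoints is δ = arccos(p₁·p₂) ≈ 2.036 rad (116.7°). The total great-circle distance is δ·R ≈ 2.036 × 6371 ≈ 12974 km, so the target fraction is f = 4000/12974 ≈ 0.308.
Interpolate at f ≈ 0.308 with slerp weights a = sin((1−f)δ)/sin δ ≈ 1.104, b = sin(fδ)/sin δ ≈ 0.657.
p = a·p₁ + b·p₂ ≈ (-0.541, 0.151, -0.827); φ = arcsin(p_z) ≈ -55.81°, λ = atan2(p_y, p_x) ≈ 164.43°.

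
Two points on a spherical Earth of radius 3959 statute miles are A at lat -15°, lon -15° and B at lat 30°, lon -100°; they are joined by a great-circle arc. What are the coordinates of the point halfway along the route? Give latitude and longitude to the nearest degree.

≈ lat 10°, lon -55°

Convert each endpoint to a unit vector on the sphere (x = cos φ cos λ, y = cos φ sin λ, z = sin φ).
The central angle between the endpoints is δ = arccos(p₁·p₂) ≈ 1.627 rad (93.2°).
Interpolate at f = 1/2 with slerp weights a = sin((1−f)δ)/sin δ ≈ 0.728, b = sin(fδ)/sin δ ≈ 0.728.
p = a·p₁ + b·p₂ ≈ (0.570, -0.803, 0.176); φ = arcsin(p_z) ≈ 10.11°, λ = atan2(p_y, p_x) ≈ -54.64°.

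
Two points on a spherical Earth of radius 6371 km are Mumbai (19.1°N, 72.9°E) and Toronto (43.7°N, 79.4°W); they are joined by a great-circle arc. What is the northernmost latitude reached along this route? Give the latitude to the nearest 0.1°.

The great circle lies in the plane with unit normal n̂ = (p₁ × p₂)/|p₁ × p₂|.
Here n̂_z ≈ -0.343; the vertex latitude is φ_max = arccos|n̂_z| ≈ 69.9°.

≈ 69.9°N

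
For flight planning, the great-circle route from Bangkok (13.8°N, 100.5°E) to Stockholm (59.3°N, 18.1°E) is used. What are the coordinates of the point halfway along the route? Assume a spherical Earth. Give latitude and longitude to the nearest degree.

≈ 44°N, 75°E

From cos δ = sin φ₁ sin φ₂ + cos φ₁ cos φ₂ cos Δλ, the central angle is δ ≈ 1.297 rad (74.3°).
Interpolate at f = 1/2 with slerp weights a = sin((1−f)δ)/sin δ ≈ 0.627, b = sin(fδ)/sin δ ≈ 0.627.
p = a·p₁ + b·p₂ ≈ (0.193, 0.698, 0.689); φ = arcsin(p_z) ≈ 43.55°, λ = atan2(p_y, p_x) ≈ 74.52°.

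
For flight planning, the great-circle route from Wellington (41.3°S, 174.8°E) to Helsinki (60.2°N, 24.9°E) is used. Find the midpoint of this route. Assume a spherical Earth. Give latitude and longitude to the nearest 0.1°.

From cos δ = sin φ₁ sin φ₂ + cos φ₁ cos φ₂ cos Δλ, the central angle is δ ≈ 2.681 rad (153.6°).
Interpolate at f = 1/2 with slerp weights a = sin((1−f)δ)/sin δ ≈ 2.190, b = sin(fδ)/sin δ ≈ 2.190.
p = a·p₁ + b·p₂ ≈ (-0.651, 0.607, 0.455); φ = arcsin(p_z) ≈ 27.06°, λ = atan2(p_y, p_x) ≈ 137.00°.

≈ (27.1°N, 137.0°E)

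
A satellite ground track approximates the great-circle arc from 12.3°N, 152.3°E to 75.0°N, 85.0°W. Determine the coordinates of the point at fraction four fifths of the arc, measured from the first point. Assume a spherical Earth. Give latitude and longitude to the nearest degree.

Write both endpoints as unit vectors p₁, p₂ with components (cos φ cos λ, cos φ sin λ, sin φ).
The central angle between the endpoints is δ = arccos(p₁·p₂) ≈ 1.502 rad (86.0°).
Interpolate at f = 4/5 with slerp weights a = sin((1−f)δ)/sin δ ≈ 0.297, b = sin(fδ)/sin δ ≈ 0.935.
p = a·p₁ + b·p₂ ≈ (-0.235, -0.106, 0.966); φ = arcsin(p_z) ≈ 75.03°, λ = atan2(p_y, p_x) ≈ -155.69°.

≈ 75°N, 156°W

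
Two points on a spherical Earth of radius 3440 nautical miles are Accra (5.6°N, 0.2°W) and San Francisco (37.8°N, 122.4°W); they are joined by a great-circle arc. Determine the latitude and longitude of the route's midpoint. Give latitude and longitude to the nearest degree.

Convert each endpoint to a unit vector on the sphere (x = cos φ cos λ, y = cos φ sin λ, z = sin φ).
The central angle between the endpoints is δ = arccos(p₁·p₂) ≈ 1.938 rad (111.1°).
Interpolate at f = 1/2 with slerp weights a = sin((1−f)δ)/sin δ ≈ 0.883, b = sin(fδ)/sin δ ≈ 0.883.
p = a·p₁ + b·p₂ ≈ (0.505, -0.592, 0.628); φ = arcsin(p_z) ≈ 38.87°, λ = atan2(p_y, p_x) ≈ -49.55°.

≈ 39°N, 50°W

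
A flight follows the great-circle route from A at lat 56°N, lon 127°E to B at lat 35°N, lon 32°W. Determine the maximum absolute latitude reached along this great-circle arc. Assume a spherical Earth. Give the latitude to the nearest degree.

The great circle lies in the plane with unit normal n̂ = (p₁ × p₂)/|p₁ × p₂|.
Here n̂_z ≈ -0.164; the vertex latitude is φ_max = arccos|n̂_z| ≈ 80.5°.

≈ 81°N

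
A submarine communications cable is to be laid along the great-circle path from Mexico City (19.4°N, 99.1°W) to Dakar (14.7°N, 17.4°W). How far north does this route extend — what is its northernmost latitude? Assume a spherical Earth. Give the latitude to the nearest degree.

≈ 22°N

The great circle lies in the plane with unit normal n̂ = (p₁ × p₂)/|p₁ × p₂|.
Here n̂_z ≈ +0.925; the vertex latitude is φ_max = arccos|n̂_z| ≈ 22.4°.
Check via Clairaut: cos φ_max = |cos φ₁| · sin C = cos(19.4°)·sin(78.6°) ≈ 0.925, again giving ≈ 22.4°.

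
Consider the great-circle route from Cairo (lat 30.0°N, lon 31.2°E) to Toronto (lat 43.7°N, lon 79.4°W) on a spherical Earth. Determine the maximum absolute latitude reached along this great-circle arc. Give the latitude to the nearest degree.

≈ 54°N

The great circle lies in the plane with unit normal n̂ = (p₁ × p₂)/|p₁ × p₂|.
Here n̂_z ≈ -0.591; the vertex latitude is φ_max = arccos|n̂_z| ≈ 53.8°.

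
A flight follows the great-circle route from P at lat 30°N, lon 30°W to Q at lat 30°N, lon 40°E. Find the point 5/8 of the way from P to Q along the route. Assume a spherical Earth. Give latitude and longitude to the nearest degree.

≈ lat 35°N, lon 14°E

Convert each endpoint to a unit vector on the sphere (x = cos φ cos λ, y = cos φ sin λ, z = sin φ).
The central angle between the endpoints is δ = arccos(p₁·p₂) ≈ 1.040 rad (59.6°).
Interpolate at f = 5/8 with slerp weights a = sin((1−f)δ)/sin δ ≈ 0.441, b = sin(fδ)/sin δ ≈ 0.702.
p = a·p₁ + b·p₂ ≈ (0.796, 0.200, 0.571); φ = arcsin(p_z) ≈ 34.84°, λ = atan2(p_y, p_x) ≈ 14.08°.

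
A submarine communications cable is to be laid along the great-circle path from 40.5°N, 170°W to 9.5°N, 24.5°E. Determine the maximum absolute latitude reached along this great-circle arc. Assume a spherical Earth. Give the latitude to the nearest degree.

The great circle lies in the plane with unit normal n̂ = (p₁ × p₂)/|p₁ × p₂|.
Here n̂_z ≈ -0.239; the vertex latitude is φ_max = arccos|n̂_z| ≈ 76.2°.
Check via Clairaut: cos φ_max = |cos φ₁| · sin C = cos(40.5°)·sin(18.3°) ≈ 0.239, again giving ≈ 76.2°.

≈ 76°N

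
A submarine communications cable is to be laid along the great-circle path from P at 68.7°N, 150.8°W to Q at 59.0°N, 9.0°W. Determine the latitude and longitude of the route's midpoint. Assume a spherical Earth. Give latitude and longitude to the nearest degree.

≈ 80°N, 53°W

The haversine formula gives a central angle δ ≈ 0.861 rad (49.3°) between the endpoints.
Interpolate at f = 1/2 with slerp weights a = sin((1−f)δ)/sin δ ≈ 0.550, b = sin(fδ)/sin δ ≈ 0.550.
p = a·p₁ + b·p₂ ≈ (0.105, -0.142, 0.984); φ = arcsin(p_z) ≈ 79.82°, λ = atan2(p_y, p_x) ≈ -53.38°.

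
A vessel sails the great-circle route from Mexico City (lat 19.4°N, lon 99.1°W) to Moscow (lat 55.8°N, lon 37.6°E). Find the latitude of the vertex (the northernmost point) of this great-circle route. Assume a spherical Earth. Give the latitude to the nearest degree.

The great circle lies in the plane with unit normal n̂ = (p₁ × p₂)/|p₁ × p₂|.
Here n̂_z ≈ +0.366; the vertex latitude is φ_max = arccos|n̂_z| ≈ 68.5°.
Check via Clairaut: cos φ_max = |cos φ₁| · sin C = cos(19.4°)·sin(22.8°) ≈ 0.366, again giving ≈ 68.5°.

≈ 69°N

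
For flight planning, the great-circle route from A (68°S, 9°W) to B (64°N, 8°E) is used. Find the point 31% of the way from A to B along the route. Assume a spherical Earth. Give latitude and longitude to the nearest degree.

The haversine formula gives a central angle δ ≈ 2.314 rad (132.6°) between the endpoints.
Interpolate at f = 0.31 with slerp weights a = sin((1−f)δ)/sin δ ≈ 1.357, b = sin(fδ)/sin δ ≈ 0.892.
p = a·p₁ + b·p₂ ≈ (0.889, -0.025, -0.456); φ = arcsin(p_z) ≈ -27.15°, λ = atan2(p_y, p_x) ≈ -1.62°.

≈ (27°S, 2°W)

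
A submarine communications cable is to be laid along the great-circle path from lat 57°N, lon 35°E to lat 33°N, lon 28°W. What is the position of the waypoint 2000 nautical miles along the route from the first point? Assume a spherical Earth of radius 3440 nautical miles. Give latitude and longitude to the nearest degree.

Write both endpoints as unit vectors p₁, p₂ with components (cos φ cos λ, cos φ sin λ, sin φ).
The central angle between the endpoints is δ = arccos(p₁·p₂) ≈ 0.844 rad (48.4°). The total great-circle distance is δ·R ≈ 0.844 × 3440 ≈ 2905 nmi, so the target fraction is f = 2000/2905 ≈ 0.688.
Interpolate at f ≈ 0.688 with slerp weights a = sin((1−f)δ)/sin δ ≈ 0.348, b = sin(fδ)/sin δ ≈ 0.735.
p = a·p₁ + b·p₂ ≈ (0.699, -0.181, 0.692); φ = arcsin(p_z) ≈ 43.77°, λ = atan2(p_y, p_x) ≈ -14.48°.

≈ lat 44°N, lon 14°W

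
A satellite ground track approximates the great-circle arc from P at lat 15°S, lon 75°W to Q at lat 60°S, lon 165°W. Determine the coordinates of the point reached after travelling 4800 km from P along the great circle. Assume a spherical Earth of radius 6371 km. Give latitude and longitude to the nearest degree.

Write both endpoints as unit vectors p₁, p₂ with components (cos φ cos λ, cos φ sin λ, sin φ).
The central angle between the endpoints is δ = arccos(p₁·p₂) ≈ 1.345 rad (77.0°). The total great-circle distance is δ·R ≈ 1.345 × 6371 ≈ 8567 km, so the target fraction is f = 4800/8567 ≈ 0.560.
Interpolate at f ≈ 0.560 with slerp weights a = sin((1−f)δ)/sin δ ≈ 0.572, b = sin(fδ)/sin δ ≈ 0.702.
p = a·p₁ + b·p₂ ≈ (-0.196, -0.625, -0.756); φ = arcsin(p_z) ≈ -49.11°, λ = atan2(p_y, p_x) ≈ -107.43°.

≈ lat 49°S, lon 107°W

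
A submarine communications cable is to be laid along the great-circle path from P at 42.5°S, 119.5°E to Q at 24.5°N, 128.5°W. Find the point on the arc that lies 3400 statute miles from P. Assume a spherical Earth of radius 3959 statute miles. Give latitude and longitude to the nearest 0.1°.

≈ 23.1°S, 174.5°E

Convert each endpoint to a unit vector on the sphere (x = cos φ cos λ, y = cos φ sin λ, z = sin φ).
The central angle between the endpoints is δ = arccos(p₁·p₂) ≈ 2.131 rad (122.1°). The total great-circle distance is δ·R ≈ 2.131 × 3959 ≈ 8437 mi, so the target fraction is f = 3400/8437 ≈ 0.403.
Interpolate at f ≈ 0.403 with slerp weights a = sin((1−f)δ)/sin δ ≈ 1.128, b = sin(fδ)/sin δ ≈ 0.894.
p = a·p₁ + b·p₂ ≈ (-0.916, 0.088, -0.392); φ = arcsin(p_z) ≈ -23.06°, λ = atan2(p_y, p_x) ≈ 174.54°.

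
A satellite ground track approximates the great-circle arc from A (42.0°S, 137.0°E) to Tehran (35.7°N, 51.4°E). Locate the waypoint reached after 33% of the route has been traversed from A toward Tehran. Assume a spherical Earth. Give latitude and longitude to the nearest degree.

Write both endpoints as unit vectors p₁, p₂ with components (cos φ cos λ, cos φ sin λ, sin φ).
The central angle between the endpoints is δ = arccos(p₁·p₂) ≈ 1.922 rad (110.1°).
Interpolate at f = 0.33 with slerp weights a = sin((1−f)δ)/sin δ ≈ 1.023, b = sin(fδ)/sin δ ≈ 0.631.
p = a·p₁ + b·p₂ ≈ (-0.236, 0.919, -0.316); φ = arcsin(p_z) ≈ -18.42°, λ = atan2(p_y, p_x) ≈ 104.41°.

≈ (18°S, 104°E)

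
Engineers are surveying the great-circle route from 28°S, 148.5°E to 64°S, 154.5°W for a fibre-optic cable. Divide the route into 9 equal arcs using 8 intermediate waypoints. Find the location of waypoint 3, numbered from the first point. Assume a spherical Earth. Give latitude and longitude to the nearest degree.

≈ 42°S, 159°E

Convert each endpoint to a unit vector on the sphere (x = cos φ cos λ, y = cos φ sin λ, z = sin φ).
The central angle between the endpoints is δ = arccos(p₁·p₂) ≈ 0.886 rad (50.7°).
Interpolate at f = 3/9 with slerp weights a = sin((1−f)δ)/sin δ ≈ 0.719, b = sin(fδ)/sin δ ≈ 0.376.
p = a·p₁ + b·p₂ ≈ (-0.690, 0.261, -0.675); φ = arcsin(p_z) ≈ -42.47°, λ = atan2(p_y, p_x) ≈ 159.29°.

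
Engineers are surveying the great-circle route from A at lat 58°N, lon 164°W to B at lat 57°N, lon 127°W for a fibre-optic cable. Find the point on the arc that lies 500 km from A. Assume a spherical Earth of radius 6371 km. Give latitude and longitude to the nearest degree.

≈ lat 59°N, lon 156°W

The haversine formula gives a central angle δ ≈ 0.343 rad (19.7°) between the endpoints. The total great-circle distance is δ·R ≈ 0.343 × 6371 ≈ 2186 km, so the target fraction is f = 500/2186 ≈ 0.229.
Interpolate at f ≈ 0.229 with slerp weights a = sin((1−f)δ)/sin δ ≈ 0.777, b = sin(fδ)/sin δ ≈ 0.233.
p = a·p₁ + b·p₂ ≈ (-0.472, -0.215, 0.855); φ = arcsin(p_z) ≈ 58.73°, λ = atan2(p_y, p_x) ≈ -155.54°.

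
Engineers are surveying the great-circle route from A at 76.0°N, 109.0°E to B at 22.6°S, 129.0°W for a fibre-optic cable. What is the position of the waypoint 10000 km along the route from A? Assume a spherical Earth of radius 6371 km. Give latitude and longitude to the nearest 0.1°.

Convert each endpoint to a unit vector on the sphere (x = cos φ cos λ, y = cos φ sin λ, z = sin φ).
The central angle between the endpoints is δ = arccos(p₁·p₂) ≈ 2.084 rad (119.4°). The total great-circle distance is δ·R ≈ 2.084 × 6371 ≈ 13279 km, so the target fraction is f = 10000/13279 ≈ 0.753.
Interpolate at f ≈ 0.753 with slerp weights a = sin((1−f)δ)/sin δ ≈ 0.565, b = sin(fδ)/sin δ ≈ 1.148.
p = a·p₁ + b·p₂ ≈ (-0.712, -0.694, 0.107); φ = arcsin(p_z) ≈ 6.15°, λ = atan2(p_y, p_x) ≈ -135.70°.

≈ 6.2°N, 135.7°W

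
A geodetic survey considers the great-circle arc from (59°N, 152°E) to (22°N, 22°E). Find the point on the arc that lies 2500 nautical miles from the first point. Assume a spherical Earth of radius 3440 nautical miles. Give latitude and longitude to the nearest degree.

≈ (62°N, 60°E)

From cos δ = sin φ₁ sin φ₂ + cos φ₁ cos φ₂ cos Δλ, the central angle is δ ≈ 1.557 rad (89.2°). The total great-circle distance is δ·R ≈ 1.557 × 3440 ≈ 5355 nmi, so the target fraction is f = 2500/5355 ≈ 0.467.
Interpolate at f ≈ 0.467 with slerp weights a = sin((1−f)δ)/sin δ ≈ 0.738, b = sin(fδ)/sin δ ≈ 0.665.
p = a·p₁ + b·p₂ ≈ (0.236, 0.409, 0.881); φ = arcsin(p_z) ≈ 61.82°, λ = atan2(p_y, p_x) ≈ 60.06°.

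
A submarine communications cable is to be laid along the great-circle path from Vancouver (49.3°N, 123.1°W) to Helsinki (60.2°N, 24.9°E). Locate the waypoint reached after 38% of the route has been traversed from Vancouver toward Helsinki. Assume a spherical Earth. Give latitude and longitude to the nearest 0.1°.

≈ 72.5°N, 98.8°W

Write both endpoints as unit vectors p₁, p₂ with components (cos φ cos λ, cos φ sin λ, sin φ).
The central angle between the endpoints is δ = arccos(p₁·p₂) ≈ 1.178 rad (67.5°).
Interpolate at f = 0.38 with slerp weights a = sin((1−f)δ)/sin δ ≈ 0.722, b = sin(fδ)/sin δ ≈ 0.468.
p = a·p₁ + b·p₂ ≈ (-0.046, -0.296, 0.954); φ = arcsin(p_z) ≈ 72.54°, λ = atan2(p_y, p_x) ≈ -98.81°.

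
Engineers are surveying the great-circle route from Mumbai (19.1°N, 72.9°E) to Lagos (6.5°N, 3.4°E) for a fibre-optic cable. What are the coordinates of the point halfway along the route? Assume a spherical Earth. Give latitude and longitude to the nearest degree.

Convert each endpoint to a unit vector on the sphere (x = cos φ cos λ, y = cos φ sin λ, z = sin φ).
The central angle between the endpoints is δ = arccos(p₁·p₂) ≈ 1.196 rad (68.5°).
Interpolate at f = 1/2 with slerp weights a = sin((1−f)δ)/sin δ ≈ 0.605, b = sin(fδ)/sin δ ≈ 0.605.
p = a·p₁ + b·p₂ ≈ (0.768, 0.582, 0.266); φ = arcsin(p_z) ≈ 15.45°, λ = atan2(p_y, p_x) ≈ 37.15°.

≈ 15°N, 37°E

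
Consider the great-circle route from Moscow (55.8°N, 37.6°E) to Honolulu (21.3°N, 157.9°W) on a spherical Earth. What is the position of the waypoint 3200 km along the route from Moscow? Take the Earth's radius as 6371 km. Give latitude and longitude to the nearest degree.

≈ 81°N, 86°E

Write both endpoints as unit vectors p₁, p₂ with components (cos φ cos λ, cos φ sin λ, sin φ).
The central angle between the endpoints is δ = arccos(p₁·p₂) ≈ 1.776 rad (101.8°). The total great-circle distance is δ·R ≈ 1.776 × 6371 ≈ 11318 km, so the target fraction is f = 3200/11318 ≈ 0.283.
Interpolate at f ≈ 0.283 with slerp weights a = sin((1−f)δ)/sin δ ≈ 0.977, b = sin(fδ)/sin δ ≈ 0.492.
p = a·p₁ + b·p₂ ≈ (0.011, 0.163, 0.987); φ = arcsin(p_z) ≈ 80.62°, λ = atan2(p_y, p_x) ≈ 86.30°.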